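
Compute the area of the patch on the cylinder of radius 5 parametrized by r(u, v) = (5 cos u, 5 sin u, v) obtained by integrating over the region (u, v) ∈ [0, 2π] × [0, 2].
Area = 20*pi

Area = ∫∫ √(EG − F²) du dv with √(EG − F²) = 5. Integrating over [0, 2π] × [0, 2] gives 20*pi.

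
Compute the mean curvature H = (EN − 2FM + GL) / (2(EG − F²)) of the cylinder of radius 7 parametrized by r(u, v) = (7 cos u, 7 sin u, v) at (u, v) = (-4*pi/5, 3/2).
H = -1/14

With E = 49, F = 0, G = 1, L = -7, M = 0, N = 0, assemble
  H = (EN − 2FM + GL) / (2(EG − F²)) = -1/14.
At (u, v) = (-4*pi/5, 3/2): H = -1/14.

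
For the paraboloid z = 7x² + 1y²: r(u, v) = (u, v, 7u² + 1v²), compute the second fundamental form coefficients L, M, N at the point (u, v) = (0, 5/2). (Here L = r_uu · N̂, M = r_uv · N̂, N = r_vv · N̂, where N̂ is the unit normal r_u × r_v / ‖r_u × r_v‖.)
L = 7*sqrt(26)/13;  M = 0;  N = sqrt(26)/13

Compute the unit normal N̂(u, v) = (-14*u/sqrt(196*u^2 + 4*v^2 + 1), -2*v/sqrt(196*u^2 + 4*v^2 + 1), 1/sqrt(196*u^2 + 4*v^2 + 1)), and the second partials r_uu, r_uv, r_vv. Take dot products:
  L(u, v) = r_uu · N̂ = 14/sqrt(196*u^2 + 4*v^2 + 1),
  M(u, v) = r_uv · N̂ = 0,
  N(u, v) = r_vv · N̂ = 2/sqrt(196*u^2 + 4*v^2 + 1).
Evaluating at (u, v) = (0, 5/2):
  L = 7*sqrt(26)/13, M = 0, N = sqrt(26)/13.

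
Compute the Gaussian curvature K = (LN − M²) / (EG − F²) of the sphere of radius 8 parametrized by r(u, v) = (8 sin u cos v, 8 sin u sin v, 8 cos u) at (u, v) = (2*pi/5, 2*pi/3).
K = 1/64

Coefficients of the first fundamental form: E = 64, F = 0, G = 64*sin(u)^2.
Coefficients of the second fundamental form: L = -8*sin(u)/Abs(sin(u)), M = 0, N = -8*sin(u)^3/Abs(sin(u)).
Assemble K = (LN − M²)/(EG − F²) = 1/64. At (u, v) = (2*pi/5, 2*pi/3): K = 1/64.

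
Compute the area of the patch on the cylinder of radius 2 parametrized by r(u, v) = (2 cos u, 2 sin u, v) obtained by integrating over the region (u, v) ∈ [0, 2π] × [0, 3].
Area = 12*pi

Area = ∫∫ √(EG − F²) du dv with √(EG − F²) = 2. Integrating over [0, 2π] × [0, 3] gives 12*pi.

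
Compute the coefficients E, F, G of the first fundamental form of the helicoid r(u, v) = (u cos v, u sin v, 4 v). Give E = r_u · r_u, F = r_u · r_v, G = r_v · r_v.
E = 1;  F = 0;  G = u^2 + 16

Compute partials: r_u = (cos(v), sin(v), 0), r_v = (-u*sin(v), u*cos(v), 4). Then
  E = r_u · r_u = 1,
  F = r_u · r_v = 0,
  G = r_v · r_v = u^2 + 16.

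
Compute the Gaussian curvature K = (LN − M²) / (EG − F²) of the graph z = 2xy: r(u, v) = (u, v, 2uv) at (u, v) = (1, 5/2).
K = -1/225

Coefficients of the first fundamental form: E = 4*v^2 + 1, F = 4*u*v, G = 4*u^2 + 1.
Coefficients of the second fundamental form: L = 0, M = 2/sqrt(4*u^2 + 4*v^2 + 1), N = 0.
Assemble K = (LN − M²)/(EG − F²) = -4/(16*u^4 + 32*u^2*v^2 + 8*u^2 + 16*v^4 + 8*v^2 + 1). At (u, v) = (1, 5/2): K = -1/225.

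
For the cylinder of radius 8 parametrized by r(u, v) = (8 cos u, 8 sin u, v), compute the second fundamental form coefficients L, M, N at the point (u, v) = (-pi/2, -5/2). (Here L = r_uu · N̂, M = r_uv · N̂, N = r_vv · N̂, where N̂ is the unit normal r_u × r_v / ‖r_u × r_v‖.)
L = -8;  M = 0;  N = 0

Compute the unit normal N̂(u, v) = (cos(u), sin(u), 0), and the second partials r_uu, r_uv, r_vv. Take dot products:
  L(u, v) = r_uu · N̂ = -8,
  M(u, v) = r_uv · N̂ = 0,
  N(u, v) = r_vv · N̂ = 0.
Evaluating at (u, v) = (-pi/2, -5/2):
  L = -8, M = 0, N = 0.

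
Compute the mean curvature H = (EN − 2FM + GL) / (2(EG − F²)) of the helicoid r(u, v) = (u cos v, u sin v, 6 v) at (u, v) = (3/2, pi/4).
H = 0

With E = 1, F = 0, G = u^2 + 36, L = 0, M = -6/sqrt(u^2 + 36), N = 0, assemble
  H = (EN − 2FM + GL) / (2(EG − F²)) = 0.
At (u, v) = (3/2, pi/4): H = 0.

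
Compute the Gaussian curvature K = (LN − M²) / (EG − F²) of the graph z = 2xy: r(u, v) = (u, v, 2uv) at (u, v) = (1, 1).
K = -4/81

Coefficients of the first fundamental form: E = 4*v^2 + 1, F = 4*u*v, G = 4*u^2 + 1.
Coefficients of the second fundamental form: L = 0, M = 2/sqrt(4*u^2 + 4*v^2 + 1), N = 0.
Assemble K = (LN − M²)/(EG − F²) = -4/(16*u^4 + 32*u^2*v^2 + 8*u^2 + 16*v^4 + 8*v^2 + 1). At (u, v) = (1, 1): K = -4/81.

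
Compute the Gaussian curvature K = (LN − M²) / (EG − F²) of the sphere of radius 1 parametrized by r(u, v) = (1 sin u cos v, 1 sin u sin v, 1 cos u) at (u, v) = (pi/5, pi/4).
K = 1

Coefficients of the first fundamental form: E = 1, F = 0, G = sin(u)^2.
Coefficients of the second fundamental form: L = -sin(u)/Abs(sin(u)), M = 0, N = -sin(u)^3/Abs(sin(u)).
Assemble K = (LN − M²)/(EG − F²) = 1. At (u, v) = (pi/5, pi/4): K = 1.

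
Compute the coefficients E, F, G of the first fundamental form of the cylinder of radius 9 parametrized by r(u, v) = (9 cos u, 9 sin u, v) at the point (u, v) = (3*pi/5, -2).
E = 81;  F = 0;  G = 1

Partials: r_u = (-9*sin(u), 9*cos(u), 0), r_v = (0, 0, 1). As functions of (u, v):
  E = r_u · r_u = 81,
  F = r_u · r_v = 0,
  G = r_v · r_v = 1.
Evaluating at (u, v) = (3*pi/5, -2): E = 81, F = 0, G = 1.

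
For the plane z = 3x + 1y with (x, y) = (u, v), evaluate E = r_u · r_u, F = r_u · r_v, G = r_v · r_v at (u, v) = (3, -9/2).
E = 10;  F = 3;  G = 2

Partials: r_u = (1, 0, 3), r_v = (0, 1, 1). As functions of (u, v):
  E = r_u · r_u = 10,
  F = r_u · r_v = 3,
  G = r_v · r_v = 2.
Evaluating at (u, v) = (3, -9/2): E = 10, F = 3, G = 2.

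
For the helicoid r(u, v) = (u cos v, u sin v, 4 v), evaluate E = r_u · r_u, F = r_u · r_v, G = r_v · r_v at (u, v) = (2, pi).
E = 1;  F = 0;  G = 20

Partials: r_u = (cos(v), sin(v), 0), r_v = (-u*sin(v), u*cos(v), 4). As functions of (u, v):
  E = r_u · r_u = 1,
  F = r_u · r_v = 0,
  G = r_v · r_v = u^2 + 16.
Evaluating at (u, v) = (2, pi): E = 1, F = 0, G = 20.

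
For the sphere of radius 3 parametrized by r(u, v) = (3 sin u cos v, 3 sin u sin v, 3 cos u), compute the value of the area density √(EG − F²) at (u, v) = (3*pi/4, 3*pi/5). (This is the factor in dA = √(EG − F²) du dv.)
√(EG − F²)|_{(3*pi/4, 3*pi/5)} = 9*sqrt(2)/2

E = 9, F = 0, G = 9*sin(u)^2, so EG − F² = 81*sin(u)^2. Taking the positive square root: √(EG − F²) = 9*Abs(sin(u)). At (u, v) = (3*pi/4, 3*pi/5): 9*sqrt(2)/2.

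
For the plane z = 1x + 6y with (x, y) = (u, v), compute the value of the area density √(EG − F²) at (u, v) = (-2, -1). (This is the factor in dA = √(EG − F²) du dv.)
√(EG − F²)|_{(-2, -1)} = sqrt(38)

E = 2, F = 6, G = 37, so EG − F² = 38. Taking the positive square root: √(EG − F²) = sqrt(38). At (u, v) = (-2, -1): sqrt(38).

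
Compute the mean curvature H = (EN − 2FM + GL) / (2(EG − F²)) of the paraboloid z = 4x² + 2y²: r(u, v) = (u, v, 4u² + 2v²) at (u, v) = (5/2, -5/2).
H = 134*sqrt(501)/27889

With E = 64*u^2 + 1, F = 32*u*v, G = 16*v^2 + 1, L = 8/sqrt(64*u^2 + 16*v^2 + 1), M = 0, N = 4/sqrt(64*u^2 + 16*v^2 + 1), assemble
  H = (EN − 2FM + GL) / (2(EG − F²)) = 2*(64*u^2 + 32*v^2 + 3)/(64*u^2 + 16*v^2 + 1)^(3/2).
At (u, v) = (5/2, -5/2): H = 134*sqrt(501)/27889.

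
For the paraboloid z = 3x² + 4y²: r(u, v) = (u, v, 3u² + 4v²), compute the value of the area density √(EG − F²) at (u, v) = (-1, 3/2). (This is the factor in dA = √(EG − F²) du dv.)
√(EG − F²)|_{(-1, 3/2)} = sqrt(181)

E = 36*u^2 + 1, F = 48*u*v, G = 64*v^2 + 1, so EG − F² = 36*u^2 + 64*v^2 + 1. Taking the positive square root: √(EG − F²) = sqrt(36*u^2 + 64*v^2 + 1). At (u, v) = (-1, 3/2): sqrt(181).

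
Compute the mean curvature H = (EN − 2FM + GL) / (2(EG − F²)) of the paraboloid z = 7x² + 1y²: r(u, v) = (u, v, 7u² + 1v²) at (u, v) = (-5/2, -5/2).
H = 1408*sqrt(139)/521667

With E = 196*u^2 + 1, F = 28*u*v, G = 4*v^2 + 1, L = 14/sqrt(196*u^2 + 4*v^2 + 1), M = 0, N = 2/sqrt(196*u^2 + 4*v^2 + 1), assemble
  H = (EN − 2FM + GL) / (2(EG − F²)) = 4*(49*u^2 + 7*v^2 + 2)/(196*u^2 + 4*v^2 + 1)^(3/2).
At (u, v) = (-5/2, -5/2): H = 1408*sqrt(139)/521667.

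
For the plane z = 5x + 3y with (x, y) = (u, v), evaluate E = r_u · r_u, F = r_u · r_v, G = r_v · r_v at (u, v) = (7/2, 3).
E = 26;  F = 15;  G = 10

Partials: r_u = (1, 0, 5), r_v = (0, 1, 3). As functions of (u, v):
  E = r_u · r_u = 26,
  F = r_u · r_v = 15,
  G = r_v · r_v = 10.
Evaluating at (u, v) = (7/2, 3): E = 26, F = 15, G = 10.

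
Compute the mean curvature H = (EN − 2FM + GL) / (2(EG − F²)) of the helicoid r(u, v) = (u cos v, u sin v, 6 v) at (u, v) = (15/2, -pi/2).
H = 0

With E = 1, F = 0, G = u^2 + 36, L = 0, M = -6/sqrt(u^2 + 36), N = 0, assemble
  H = (EN − 2FM + GL) / (2(EG − F²)) = 0.
At (u, v) = (15/2, -pi/2): H = 0.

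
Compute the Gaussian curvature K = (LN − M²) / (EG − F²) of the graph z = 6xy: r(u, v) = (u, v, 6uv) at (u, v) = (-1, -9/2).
K = -9/146689

Coefficients of the first fundamental form: E = 36*v^2 + 1, F = 36*u*v, G = 36*u^2 + 1.
Coefficients of the second fundamental form: L = 0, M = 6/sqrt(36*u^2 + 36*v^2 + 1), N = 0.
Assemble K = (LN − M²)/(EG − F²) = -36/(1296*u^4 + 2592*u^2*v^2 + 72*u^2 + 1296*v^4 + 72*v^2 + 1). At (u, v) = (-1, -9/2): K = -9/146689.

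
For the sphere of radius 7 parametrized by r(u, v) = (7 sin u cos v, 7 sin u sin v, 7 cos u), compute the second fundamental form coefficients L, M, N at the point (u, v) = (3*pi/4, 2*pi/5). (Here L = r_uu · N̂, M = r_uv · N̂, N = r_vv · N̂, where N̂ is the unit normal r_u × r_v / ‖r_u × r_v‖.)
L = -7;  M = 0;  N = -7/2

Compute the unit normal N̂(u, v) = (sin(u)^2*cos(v)/Abs(sin(u)), sin(u)^2*sin(v)/Abs(sin(u)), sin(2*u)/(2*Abs(sin(u)))), and the second partials r_uu, r_uv, r_vv. Take dot products:
  L(u, v) = r_uu · N̂ = -7*sin(u)/Abs(sin(u)),
  M(u, v) = r_uv · N̂ = 0,
  N(u, v) = r_vv · N̂ = -7*sin(u)^3/Abs(sin(u)).
Evaluating at (u, v) = (3*pi/4, 2*pi/5):
  L = -7, M = 0, N = -7/2.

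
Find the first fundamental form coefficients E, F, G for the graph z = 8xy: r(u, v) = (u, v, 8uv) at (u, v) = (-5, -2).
E = 257;  F = 640;  G = 1601

Partials: r_u = (1, 0, 8*v), r_v = (0, 1, 8*u). As functions of (u, v):
  E = r_u · r_u = 64*v^2 + 1,
  F = r_u · r_v = 64*u*v,
  G = r_v · r_v = 64*u^2 + 1.
Evaluating at (u, v) = (-5, -2): E = 257, F = 640, G = 1601.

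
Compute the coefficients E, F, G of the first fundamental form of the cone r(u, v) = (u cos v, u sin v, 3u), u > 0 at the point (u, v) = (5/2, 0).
E = 10;  F = 0;  G = 25/4

Partials: r_u = (cos(v), sin(v), 3), r_v = (-u*sin(v), u*cos(v), 0). As functions of (u, v):
  E = r_u · r_u = 10,
  F = r_u · r_v = 0,
  G = r_v · r_v = u^2.
Evaluating at (u, v) = (5/2, 0): E = 10, F = 0, G = 25/4.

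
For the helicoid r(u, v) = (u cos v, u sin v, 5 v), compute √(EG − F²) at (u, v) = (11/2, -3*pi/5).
√(EG − F²)|_{(11/2, -3*pi/5)} = sqrt(221)/2

E = 1, F = 0, G = u^2 + 25; EG − F² = u^2 + 25; √(EG − F²) = sqrt(u^2 + 25). At the given point: sqrt(221)/2.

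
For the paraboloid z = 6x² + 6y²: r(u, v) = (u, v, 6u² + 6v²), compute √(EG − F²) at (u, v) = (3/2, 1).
√(EG − F²)|_{(3/2, 1)} = sqrt(469)

E = 144*u^2 + 1, F = 144*u*v, G = 144*v^2 + 1; EG − F² = 144*u^2 + 144*v^2 + 1; √(EG − F²) = sqrt(144*u^2 + 144*v^2 + 1). At the given point: sqrt(469).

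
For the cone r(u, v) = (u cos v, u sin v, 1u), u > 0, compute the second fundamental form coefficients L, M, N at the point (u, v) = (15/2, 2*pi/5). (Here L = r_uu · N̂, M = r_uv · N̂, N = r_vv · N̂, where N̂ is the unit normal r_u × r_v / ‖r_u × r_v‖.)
L = 0;  M = 0;  N = 15*sqrt(2)/4

Compute the unit normal N̂(u, v) = (-sqrt(2)*u*cos(v)/(2*Abs(u)), -sqrt(2)*u*sin(v)/(2*Abs(u)), sqrt(2)*u/(2*Abs(u))), and the second partials r_uu, r_uv, r_vv. Take dot products:
  L(u, v) = r_uu · N̂ = 0,
  M(u, v) = r_uv · N̂ = 0,
  N(u, v) = r_vv · N̂ = sqrt(2)*u^2/(2*Abs(u)).
Evaluating at (u, v) = (15/2, 2*pi/5):
  L = 0, M = 0, N = 15*sqrt(2)/4.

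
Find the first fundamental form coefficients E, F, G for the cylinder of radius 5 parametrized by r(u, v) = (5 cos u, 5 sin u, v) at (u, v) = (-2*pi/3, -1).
E = 25;  F = 0;  G = 1

Partials: r_u = (-5*sin(u), 5*cos(u), 0), r_v = (0, 0, 1). As functions of (u, v):
  E = r_u · r_u = 25,
  F = r_u · r_v = 0,
  G = r_v · r_v = 1.
Evaluating at (u, v) = (-2*pi/3, -1): E = 25, F = 0, G = 1.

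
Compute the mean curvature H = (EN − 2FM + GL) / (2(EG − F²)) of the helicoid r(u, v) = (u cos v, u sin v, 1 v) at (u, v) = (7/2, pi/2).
H = 0

With E = 1, F = 0, G = u^2 + 1, L = 0, M = -1/sqrt(u^2 + 1), N = 0, assemble
  H = (EN − 2FM + GL) / (2(EG − F²)) = 0.
At (u, v) = (7/2, pi/2): H = 0.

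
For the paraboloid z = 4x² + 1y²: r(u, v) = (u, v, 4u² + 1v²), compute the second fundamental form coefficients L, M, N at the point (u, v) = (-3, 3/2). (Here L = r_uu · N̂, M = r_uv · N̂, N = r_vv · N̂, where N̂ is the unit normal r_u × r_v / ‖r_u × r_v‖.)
L = 4*sqrt(586)/293;  M = 0;  N = sqrt(586)/293

Compute the unit normal N̂(u, v) = (-8*u/sqrt(64*u^2 + 4*v^2 + 1), -2*v/sqrt(64*u^2 + 4*v^2 + 1), 1/sqrt(64*u^2 + 4*v^2 + 1)), and the second partials r_uu, r_uv, r_vv. Take dot products:
  L(u, v) = r_uu · N̂ = 8/sqrt(64*u^2 + 4*v^2 + 1),
  M(u, v) = r_uv · N̂ = 0,
  N(u, v) = r_vv · N̂ = 2/sqrt(64*u^2 + 4*v^2 + 1).
Evaluating at (u, v) = (-3, 3/2):
  L = 4*sqrt(586)/293, M = 0, N = sqrt(586)/293.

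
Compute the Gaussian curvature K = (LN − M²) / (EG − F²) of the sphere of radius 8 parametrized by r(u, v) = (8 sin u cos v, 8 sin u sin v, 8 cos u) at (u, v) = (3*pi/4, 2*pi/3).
K = 1/64

Coefficients of the first fundamental form: E = 64, F = 0, G = 64*sin(u)^2.
Coefficients of the second fundamental form: L = -8*sin(u)/Abs(sin(u)), M = 0, N = -8*sin(u)^3/Abs(sin(u)).
Assemble K = (LN − M²)/(EG − F²) = 1/64. At (u, v) = (3*pi/4, 2*pi/3): K = 1/64.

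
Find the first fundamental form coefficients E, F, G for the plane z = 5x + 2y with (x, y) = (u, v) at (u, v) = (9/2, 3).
E = 26;  F = 10;  G = 5

Partials: r_u = (1, 0, 5), r_v = (0, 1, 2). As functions of (u, v):
  E = r_u · r_u = 26,
  F = r_u · r_v = 10,
  G = r_v · r_v = 5.
Evaluating at (u, v) = (9/2, 3): E = 26, F = 10, G = 5.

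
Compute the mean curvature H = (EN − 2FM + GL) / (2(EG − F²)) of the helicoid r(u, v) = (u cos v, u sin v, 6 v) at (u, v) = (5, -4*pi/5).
H = 0

With E = 1, F = 0, G = u^2 + 36, L = 0, M = -6/sqrt(u^2 + 36), N = 0, assemble
  H = (EN − 2FM + GL) / (2(EG − F²)) = 0.
At (u, v) = (5, -4*pi/5): H = 0.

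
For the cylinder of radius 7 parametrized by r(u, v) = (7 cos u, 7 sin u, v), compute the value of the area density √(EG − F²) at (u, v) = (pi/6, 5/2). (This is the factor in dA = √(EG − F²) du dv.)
√(EG − F²)|_{(pi/6, 5/2)} = 7

E = 49, F = 0, G = 1, so EG − F² = 49. Taking the positive square root: √(EG − F²) = 7. At (u, v) = (pi/6, 5/2): 7.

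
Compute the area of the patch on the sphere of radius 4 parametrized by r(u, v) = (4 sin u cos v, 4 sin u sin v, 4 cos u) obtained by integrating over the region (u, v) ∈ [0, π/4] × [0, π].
Area = 8*pi*(2 - sqrt(2))

Area = ∫∫ √(EG − F²) du dv with √(EG − F²) = 16*Abs(sin(u)). Integrating over [0, π/4] × [0, π] gives 8*pi*(2 - sqrt(2)).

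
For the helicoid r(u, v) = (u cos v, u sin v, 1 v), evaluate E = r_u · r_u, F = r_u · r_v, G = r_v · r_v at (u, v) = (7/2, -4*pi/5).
E = 1;  F = 0;  G = 53/4

Partials: r_u = (cos(v), sin(v), 0), r_v = (-u*sin(v), u*cos(v), 1). As functions of (u, v):
  E = r_u · r_u = 1,
  F = r_u · r_v = 0,
  G = r_v · r_v = u^2 + 1.
Evaluating at (u, v) = (7/2, -4*pi/5): E = 1, F = 0, G = 53/4.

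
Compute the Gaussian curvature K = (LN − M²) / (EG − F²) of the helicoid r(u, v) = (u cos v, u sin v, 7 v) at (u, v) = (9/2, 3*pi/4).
K = -784/76729

Coefficients of the first fundamental form: E = 1, F = 0, G = u^2 + 49.
Coefficients of the second fundamental form: L = 0, M = -7/sqrt(u^2 + 49), N = 0.
Assemble K = (LN − M²)/(EG − F²) = -49/(u^2 + 49)^2. At (u, v) = (9/2, 3*pi/4): K = -784/76729.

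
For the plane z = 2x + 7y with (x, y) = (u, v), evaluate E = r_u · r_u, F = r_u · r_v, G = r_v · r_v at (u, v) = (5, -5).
E = 5;  F = 14;  G = 50

Partials: r_u = (1, 0, 2), r_v = (0, 1, 7). As functions of (u, v):
  E = r_u · r_u = 5,
  F = r_u · r_v = 14,
  G = r_v · r_v = 50.
Evaluating at (u, v) = (5, -5): E = 5, F = 14, G = 50.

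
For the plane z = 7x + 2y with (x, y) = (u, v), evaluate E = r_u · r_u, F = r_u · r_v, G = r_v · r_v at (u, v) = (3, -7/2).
E = 50;  F = 14;  G = 5

Partials: r_u = (1, 0, 7), r_v = (0, 1, 2). As functions of (u, v):
  E = r_u · r_u = 50,
  F = r_u · r_v = 14,
  G = r_v · r_v = 5.
Evaluating at (u, v) = (3, -7/2): E = 50, F = 14, G = 5.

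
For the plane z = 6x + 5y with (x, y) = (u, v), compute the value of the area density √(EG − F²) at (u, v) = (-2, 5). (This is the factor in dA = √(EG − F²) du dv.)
√(EG − F²)|_{(-2, 5)} = sqrt(62)

E = 37, F = 30, G = 26, so EG − F² = 62. Taking the positive square root: √(EG − F²) = sqrt(62). At (u, v) = (-2, 5): sqrt(62).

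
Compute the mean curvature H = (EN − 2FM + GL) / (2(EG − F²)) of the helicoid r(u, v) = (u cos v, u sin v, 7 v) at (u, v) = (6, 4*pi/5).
H = 0

With E = 1, F = 0, G = u^2 + 49, L = 0, M = -7/sqrt(u^2 + 49), N = 0, assemble
  H = (EN − 2FM + GL) / (2(EG − F²)) = 0.
At (u, v) = (6, 4*pi/5): H = 0.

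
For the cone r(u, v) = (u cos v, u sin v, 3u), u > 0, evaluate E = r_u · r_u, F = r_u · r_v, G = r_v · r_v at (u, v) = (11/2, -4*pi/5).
E = 10;  F = 0;  G = 121/4

Partials: r_u = (cos(v), sin(v), 3), r_v = (-u*sin(v), u*cos(v), 0). As functions of (u, v):
  E = r_u · r_u = 10,
  F = r_u · r_v = 0,
  G = r_v · r_v = u^2.
Evaluating at (u, v) = (11/2, -4*pi/5): E = 10, F = 0, G = 121/4.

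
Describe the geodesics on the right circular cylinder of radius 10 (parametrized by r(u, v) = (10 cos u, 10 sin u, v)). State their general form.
The cylinder is flat (K = 0) and locally isometric to the plane via the development (u, v) ↦ (10 u, v). Geodesics are the pre-images of straight lines: circles (v constant), vertical lines (u constant), and helices (v = c · u + d) for constants c, d.

A right cylinder has E = 10², F = 0, G = 1, so EG − F² = 10², and L = −10, M = N = 0, giving K = (LN − M²)/(EG − F²) = 0 everywhere. A flat surface is locally isometric to the Euclidean plane via the map (u, v) ↦ (10 u, v). Straight lines in the (x̃, ỹ) plane pull back to: (a) horizontal circles (v = const), (b) vertical generators (u = const), and (c) helices (10 u tan θ = v, i.e. v = c · u + d).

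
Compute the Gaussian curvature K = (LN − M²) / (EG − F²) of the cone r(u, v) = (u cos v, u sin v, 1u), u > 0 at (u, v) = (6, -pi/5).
K = 0

Coefficients of the first fundamental form: E = 2, F = 0, G = u^2.
Coefficients of the second fundamental form: L = 0, M = 0, N = sqrt(2)*u^2/(2*Abs(u)).
Assemble K = (LN − M²)/(EG − F²) = 0. At (u, v) = (6, -pi/5): K = 0.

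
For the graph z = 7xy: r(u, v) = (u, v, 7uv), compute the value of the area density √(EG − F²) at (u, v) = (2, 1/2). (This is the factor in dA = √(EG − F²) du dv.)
√(EG − F²)|_{(2, 1/2)} = 3*sqrt(93)/2

E = 49*v^2 + 1, F = 49*u*v, G = 49*u^2 + 1, so EG − F² = 49*u^2 + 49*v^2 + 1. Taking the positive square root: √(EG − F²) = sqrt(49*u^2 + 49*v^2 + 1). At (u, v) = (2, 1/2): 3*sqrt(93)/2.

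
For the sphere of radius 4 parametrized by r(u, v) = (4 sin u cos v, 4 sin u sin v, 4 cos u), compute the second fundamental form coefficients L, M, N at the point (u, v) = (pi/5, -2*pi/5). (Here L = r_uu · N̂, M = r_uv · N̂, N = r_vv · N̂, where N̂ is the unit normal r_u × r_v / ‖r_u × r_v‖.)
L = -4;  M = 0;  N = -5/2 + sqrt(5)/2

Compute the unit normal N̂(u, v) = (sin(u)^2*cos(v)/Abs(sin(u)), sin(u)^2*sin(v)/Abs(sin(u)), sin(2*u)/(2*Abs(sin(u)))), and the second partials r_uu, r_uv, r_vv. Take dot products:
  L(u, v) = r_uu · N̂ = -4*sin(u)/Abs(sin(u)),
  M(u, v) = r_uv · N̂ = 0,
  N(u, v) = r_vv · N̂ = -4*sin(u)^3/Abs(sin(u)).
Evaluating at (u, v) = (pi/5, -2*pi/5):
  L = -4, M = 0, N = -5/2 + sqrt(5)/2.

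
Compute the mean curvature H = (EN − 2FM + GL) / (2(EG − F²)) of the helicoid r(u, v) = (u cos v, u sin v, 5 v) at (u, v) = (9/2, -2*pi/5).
H = 0

With E = 1, F = 0, G = u^2 + 25, L = 0, M = -5/sqrt(u^2 + 25), N = 0, assemble
  H = (EN − 2FM + GL) / (2(EG − F²)) = 0.
At (u, v) = (9/2, -2*pi/5): H = 0.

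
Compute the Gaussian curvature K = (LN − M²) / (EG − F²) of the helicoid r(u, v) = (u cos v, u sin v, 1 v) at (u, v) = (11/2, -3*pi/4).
K = -16/15625

Coefficients of the first fundamental form: E = 1, F = 0, G = u^2 + 1.
Coefficients of the second fundamental form: L = 0, M = -1/sqrt(u^2 + 1), N = 0.
Assemble K = (LN − M²)/(EG − F²) = -1/(u^2 + 1)^2. At (u, v) = (11/2, -3*pi/4): K = -16/15625.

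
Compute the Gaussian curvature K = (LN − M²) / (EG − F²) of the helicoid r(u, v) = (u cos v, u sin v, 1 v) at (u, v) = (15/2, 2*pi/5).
K = -16/52441

Coefficients of the first fundamental form: E = 1, F = 0, G = u^2 + 1.
Coefficients of the second fundamental form: L = 0, M = -1/sqrt(u^2 + 1), N = 0.
Assemble K = (LN − M²)/(EG − F²) = -1/(u^2 + 1)^2. At (u, v) = (15/2, 2*pi/5): K = -16/52441.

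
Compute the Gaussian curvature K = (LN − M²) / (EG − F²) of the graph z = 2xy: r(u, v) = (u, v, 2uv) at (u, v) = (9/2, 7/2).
K = -4/17161

Coefficients of the first fundamental form: E = 4*v^2 + 1, F = 4*u*v, G = 4*u^2 + 1.
Coefficients of the second fundamental form: L = 0, M = 2/sqrt(4*u^2 + 4*v^2 + 1), N = 0.
Assemble K = (LN − M²)/(EG − F²) = -4/(16*u^4 + 32*u^2*v^2 + 8*u^2 + 16*v^4 + 8*v^2 + 1). At (u, v) = (9/2, 7/2): K = -4/17161.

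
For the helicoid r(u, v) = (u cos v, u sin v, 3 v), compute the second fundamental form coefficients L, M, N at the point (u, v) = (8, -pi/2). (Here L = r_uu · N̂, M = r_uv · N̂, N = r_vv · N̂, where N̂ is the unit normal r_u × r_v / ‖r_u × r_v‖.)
L = 0;  M = -3*sqrt(73)/73;  N = 0

Compute the unit normal N̂(u, v) = (3*sin(v)/sqrt(u^2 + 9), -3*cos(v)/sqrt(u^2 + 9), u/sqrt(u^2 + 9)), and the second partials r_uu, r_uv, r_vv. Take dot products:
  L(u, v) = r_uu · N̂ = 0,
  M(u, v) = r_uv · N̂ = -3/sqrt(u^2 + 9),
  N(u, v) = r_vv · N̂ = 0.
Evaluating at (u, v) = (8, -pi/2):
  L = 0, M = -3*sqrt(73)/73, N = 0.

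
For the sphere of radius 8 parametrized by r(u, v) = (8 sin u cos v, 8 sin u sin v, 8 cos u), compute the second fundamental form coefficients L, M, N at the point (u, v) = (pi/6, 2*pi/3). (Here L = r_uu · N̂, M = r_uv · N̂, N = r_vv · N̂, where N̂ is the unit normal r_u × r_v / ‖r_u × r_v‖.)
L = -8;  M = 0;  N = -2

Compute the unit normal N̂(u, v) = (sin(u)^2*cos(v)/Abs(sin(u)), sin(u)^2*sin(v)/Abs(sin(u)), sin(2*u)/(2*Abs(sin(u)))), and the second partials r_uu, r_uv, r_vv. Take dot products:
  L(u, v) = r_uu · N̂ = -8*sin(u)/Abs(sin(u)),
  M(u, v) = r_uv · N̂ = 0,
  N(u, v) = r_vv · N̂ = -8*sin(u)^3/Abs(sin(u)).
Evaluating at (u, v) = (pi/6, 2*pi/3):
  L = -8, M = 0, N = -2.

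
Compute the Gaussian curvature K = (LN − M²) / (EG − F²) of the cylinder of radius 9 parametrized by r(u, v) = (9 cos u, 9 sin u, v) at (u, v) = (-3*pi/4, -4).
K = 0

Coefficients of the first fundamental form: E = 81, F = 0, G = 1.
Coefficients of the second fundamental form: L = -9, M = 0, N = 0.
Assemble K = (LN − M²)/(EG − F²) = 0. At (u, v) = (-3*pi/4, -4): K = 0.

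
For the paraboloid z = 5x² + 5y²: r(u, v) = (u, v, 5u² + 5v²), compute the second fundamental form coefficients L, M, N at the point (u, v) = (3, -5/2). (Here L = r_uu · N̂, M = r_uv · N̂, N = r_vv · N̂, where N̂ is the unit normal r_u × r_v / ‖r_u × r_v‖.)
L = 5*sqrt(1526)/763;  M = 0;  N = 5*sqrt(1526)/763

Compute the unit normal N̂(u, v) = (-10*u/sqrt(100*u^2 + 100*v^2 + 1), -10*v/sqrt(100*u^2 + 100*v^2 + 1), 1/sqrt(100*u^2 + 100*v^2 + 1)), and the second partials r_uu, r_uv, r_vv. Take dot products:
  L(u, v) = r_uu · N̂ = 10/sqrt(100*u^2 + 100*v^2 + 1),
  M(u, v) = r_uv · N̂ = 0,
  N(u, v) = r_vv · N̂ = 10/sqrt(100*u^2 + 100*v^2 + 1).
Evaluating at (u, v) = (3, -5/2):
  L = 5*sqrt(1526)/763, M = 0, N = 5*sqrt(1526)/763.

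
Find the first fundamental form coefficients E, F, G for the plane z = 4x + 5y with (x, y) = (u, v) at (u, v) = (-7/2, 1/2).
E = 17;  F = 20;  G = 26

Partials: r_u = (1, 0, 4), r_v = (0, 1, 5). As functions of (u, v):
  E = r_u · r_u = 17,
  F = r_u · r_v = 20,
  G = r_v · r_v = 26.
Evaluating at (u, v) = (-7/2, 1/2): E = 17, F = 20, G = 26.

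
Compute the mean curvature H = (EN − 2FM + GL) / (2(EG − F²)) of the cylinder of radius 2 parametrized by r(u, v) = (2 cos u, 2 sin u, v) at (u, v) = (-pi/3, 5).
H = -1/4

With E = 4, F = 0, G = 1, L = -2, M = 0, N = 0, assemble
  H = (EN − 2FM + GL) / (2(EG − F²)) = -1/4.
At (u, v) = (-pi/3, 5): H = -1/4.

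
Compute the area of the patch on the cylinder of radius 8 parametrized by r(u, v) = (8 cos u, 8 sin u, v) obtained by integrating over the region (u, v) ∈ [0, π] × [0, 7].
Area = 56*pi

Area = ∫∫ √(EG − F²) du dv with √(EG − F²) = 8. Integrating over [0, π] × [0, 7] gives 56*pi.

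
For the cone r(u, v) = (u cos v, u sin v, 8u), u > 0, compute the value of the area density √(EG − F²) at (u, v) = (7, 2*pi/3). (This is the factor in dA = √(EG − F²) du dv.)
√(EG − F²)|_{(7, 2*pi/3)} = 7*sqrt(65)

E = 65, F = 0, G = u^2, so EG − F² = 65*u^2. Taking the positive square root: √(EG − F²) = sqrt(65)*Abs(u). At (u, v) = (7, 2*pi/3): 7*sqrt(65).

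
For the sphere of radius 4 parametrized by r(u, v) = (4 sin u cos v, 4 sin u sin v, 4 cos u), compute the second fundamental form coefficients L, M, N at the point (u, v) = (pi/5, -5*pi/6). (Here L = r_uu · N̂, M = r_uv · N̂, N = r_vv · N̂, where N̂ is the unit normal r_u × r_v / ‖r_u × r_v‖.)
L = -4;  M = 0;  N = -5/2 + sqrt(5)/2

Compute the unit normal N̂(u, v) = (sin(u)^2*cos(v)/Abs(sin(u)), sin(u)^2*sin(v)/Abs(sin(u)), sin(2*u)/(2*Abs(sin(u)))), and the second partials r_uu, r_uv, r_vv. Take dot products:
  L(u, v) = r_uu · N̂ = -4*sin(u)/Abs(sin(u)),
  M(u, v) = r_uv · N̂ = 0,
  N(u, v) = r_vv · N̂ = -4*sin(u)^3/Abs(sin(u)).
Evaluating at (u, v) = (pi/5, -5*pi/6):
  L = -4, M = 0, N = -5/2 + sqrt(5)/2.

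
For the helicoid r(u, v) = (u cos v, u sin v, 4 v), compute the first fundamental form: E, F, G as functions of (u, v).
E = 1;  F = 0;  G = u^2 + 16

Compute partials: r_u = (cos(v), sin(v), 0), r_v = (-u*sin(v), u*cos(v), 4). Then
  E = r_u · r_u = 1,
  F = r_u · r_v = 0,
  G = r_v · r_v = u^2 + 16.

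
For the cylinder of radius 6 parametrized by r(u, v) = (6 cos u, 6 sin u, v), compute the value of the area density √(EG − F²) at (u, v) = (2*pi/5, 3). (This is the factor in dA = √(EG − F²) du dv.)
√(EG − F²)|_{(2*pi/5, 3)} = 6

E = 36, F = 0, G = 1, so EG − F² = 36. Taking the positive square root: √(EG − F²) = 6. At (u, v) = (2*pi/5, 3): 6.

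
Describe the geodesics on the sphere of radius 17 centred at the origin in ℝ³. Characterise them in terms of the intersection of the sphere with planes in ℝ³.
Geodesics on the sphere of radius 17 are great circles — circles of radius 17 obtained as the intersection of the sphere with planes through the origin (the centre of the sphere).

A curve α(t) of nonzero constant speed on the sphere of radius 17 is a geodesic iff its acceleration α̈ is everywhere normal to the surface, i.e. parallel to the radial vector α(t). Then d/dt(α × α̇) = α̇ × α̇ + α × α̈ = 0, so α × α̇ is a constant vector n ≠ 0 and α(t) · n = 0 for all t: α lies in the plane through the origin with normal n. The intersection of that plane with the sphere is a circle of radius 17 (a great circle). Conversely, a great circle traversed at constant speed has centripetal acceleration pointing at the origin, hence normal to the sphere, so every great circle is a geodesic.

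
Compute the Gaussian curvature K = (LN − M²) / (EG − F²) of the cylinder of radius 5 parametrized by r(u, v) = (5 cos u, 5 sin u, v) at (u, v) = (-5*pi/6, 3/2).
K = 0

Coefficients of the first fundamental form: E = 25, F = 0, G = 1.
Coefficients of the second fundamental form: L = -5, M = 0, N = 0.
Assemble K = (LN − M²)/(EG − F²) = 0. At (u, v) = (-5*pi/6, 3/2): K = 0.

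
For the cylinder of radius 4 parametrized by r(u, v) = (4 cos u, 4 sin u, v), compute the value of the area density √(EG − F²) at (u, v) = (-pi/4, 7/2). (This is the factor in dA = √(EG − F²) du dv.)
√(EG − F²)|_{(-pi/4, 7/2)} = 4

E = 16, F = 0, G = 1, so EG − F² = 16. Taking the positive square root: √(EG − F²) = 4. At (u, v) = (-pi/4, 7/2): 4.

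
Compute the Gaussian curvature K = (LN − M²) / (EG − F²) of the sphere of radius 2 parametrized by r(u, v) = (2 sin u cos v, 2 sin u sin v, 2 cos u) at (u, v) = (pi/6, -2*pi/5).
K = 1/4

Coefficients of the first fundamental form: E = 4, F = 0, G = 4*sin(u)^2.
Coefficients of the second fundamental form: L = -2*sin(u)/Abs(sin(u)), M = 0, N = -2*sin(u)^3/Abs(sin(u)).
Assemble K = (LN − M²)/(EG − F²) = 1/4. At (u, v) = (pi/6, -2*pi/5): K = 1/4.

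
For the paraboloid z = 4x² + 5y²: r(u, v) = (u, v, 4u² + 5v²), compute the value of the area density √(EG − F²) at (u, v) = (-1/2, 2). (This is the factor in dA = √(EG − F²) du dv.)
√(EG − F²)|_{(-1/2, 2)} = sqrt(417)

E = 64*u^2 + 1, F = 80*u*v, G = 100*v^2 + 1, so EG − F² = 64*u^2 + 100*v^2 + 1. Taking the positive square root: √(EG − F²) = sqrt(64*u^2 + 100*v^2 + 1). At (u, v) = (-1/2, 2): sqrt(417).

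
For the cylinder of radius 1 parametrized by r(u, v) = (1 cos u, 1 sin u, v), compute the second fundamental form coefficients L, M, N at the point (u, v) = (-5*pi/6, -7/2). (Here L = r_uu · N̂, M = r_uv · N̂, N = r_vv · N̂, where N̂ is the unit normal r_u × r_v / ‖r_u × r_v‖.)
L = -1;  M = 0;  N = 0

Compute the unit normal N̂(u, v) = (cos(u), sin(u), 0), and the second partials r_uu, r_uv, r_vv. Take dot products:
  L(u, v) = r_uu · N̂ = -1,
  M(u, v) = r_uv · N̂ = 0,
  N(u, v) = r_vv · N̂ = 0.
Evaluating at (u, v) = (-5*pi/6, -7/2):
  L = -1, M = 0, N = 0.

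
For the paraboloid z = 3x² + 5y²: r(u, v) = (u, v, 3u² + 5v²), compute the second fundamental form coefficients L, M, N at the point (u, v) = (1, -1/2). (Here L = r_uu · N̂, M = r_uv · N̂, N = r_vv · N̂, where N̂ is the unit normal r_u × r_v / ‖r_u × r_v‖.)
L = 3*sqrt(62)/31;  M = 0;  N = 5*sqrt(62)/31

Compute the unit normal N̂(u, v) = (-6*u/sqrt(36*u^2 + 100*v^2 + 1), -10*v/sqrt(36*u^2 + 100*v^2 + 1), 1/sqrt(36*u^2 + 100*v^2 + 1)), and the second partials r_uu, r_uv, r_vv. Take dot products:
  L(u, v) = r_uu · N̂ = 6/sqrt(36*u^2 + 100*v^2 + 1),
  M(u, v) = r_uv · N̂ = 0,
  N(u, v) = r_vv · N̂ = 10/sqrt(36*u^2 + 100*v^2 + 1).
Evaluating at (u, v) = (1, -1/2):
  L = 3*sqrt(62)/31, M = 0, N = 5*sqrt(62)/31.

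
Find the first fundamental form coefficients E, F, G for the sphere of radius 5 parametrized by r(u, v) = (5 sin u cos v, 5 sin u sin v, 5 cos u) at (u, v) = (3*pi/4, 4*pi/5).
E = 25;  F = 0;  G = 25/2

Partials: r_u = (5*cos(u)*cos(v), 5*sin(v)*cos(u), -5*sin(u)), r_v = (-5*sin(u)*sin(v), 5*sin(u)*cos(v), 0). As functions of (u, v):
  E = r_u · r_u = 25,
  F = r_u · r_v = 0,
  G = r_v · r_v = 25*sin(u)^2.
Evaluating at (u, v) = (3*pi/4, 4*pi/5): E = 25, F = 0, G = 25/2.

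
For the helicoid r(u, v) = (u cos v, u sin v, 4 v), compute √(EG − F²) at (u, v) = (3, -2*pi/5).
√(EG − F²)|_{(3, -2*pi/5)} = 5

E = 1, F = 0, G = u^2 + 16; EG − F² = u^2 + 16; √(EG − F²) = sqrt(u^2 + 16). At the given point: 5.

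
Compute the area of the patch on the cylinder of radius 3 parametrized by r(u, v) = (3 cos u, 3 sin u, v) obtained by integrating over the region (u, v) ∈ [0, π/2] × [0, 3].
Area = 9*pi/2

Area = ∫∫ √(EG − F²) du dv with √(EG − F²) = 3. Integrating over [0, π/2] × [0, 3] gives 9*pi/2.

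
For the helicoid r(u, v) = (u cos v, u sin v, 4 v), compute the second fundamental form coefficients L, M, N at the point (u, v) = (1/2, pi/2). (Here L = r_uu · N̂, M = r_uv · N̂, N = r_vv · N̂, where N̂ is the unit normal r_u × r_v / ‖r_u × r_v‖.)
L = 0;  M = -8*sqrt(65)/65;  N = 0

Compute the unit normal N̂(u, v) = (4*sin(v)/sqrt(u^2 + 16), -4*cos(v)/sqrt(u^2 + 16), u/sqrt(u^2 + 16)), and the second partials r_uu, r_uv, r_vv. Take dot products:
  L(u, v) = r_uu · N̂ = 0,
  M(u, v) = r_uv · N̂ = -4/sqrt(u^2 + 16),
  N(u, v) = r_vv · N̂ = 0.
Evaluating at (u, v) = (1/2, pi/2):
  L = 0, M = -8*sqrt(65)/65, N = 0.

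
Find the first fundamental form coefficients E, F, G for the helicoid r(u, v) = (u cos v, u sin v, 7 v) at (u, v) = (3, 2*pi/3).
E = 1;  F = 0;  G = 58

Partials: r_u = (cos(v), sin(v), 0), r_v = (-u*sin(v), u*cos(v), 7). As functions of (u, v):
  E = r_u · r_u = 1,
  F = r_u · r_v = 0,
  G = r_v · r_v = u^2 + 49.
Evaluating at (u, v) = (3, 2*pi/3): E = 1, F = 0, G = 58.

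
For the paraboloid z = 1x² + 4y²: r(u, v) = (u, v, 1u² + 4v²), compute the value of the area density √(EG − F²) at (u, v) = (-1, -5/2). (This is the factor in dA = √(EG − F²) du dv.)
√(EG − F²)|_{(-1, -5/2)} = 9*sqrt(5)

E = 4*u^2 + 1, F = 16*u*v, G = 64*v^2 + 1, so EG − F² = 4*u^2 + 64*v^2 + 1. Taking the positive square root: √(EG − F²) = sqrt(4*u^2 + 64*v^2 + 1). At (u, v) = (-1, -5/2): 9*sqrt(5).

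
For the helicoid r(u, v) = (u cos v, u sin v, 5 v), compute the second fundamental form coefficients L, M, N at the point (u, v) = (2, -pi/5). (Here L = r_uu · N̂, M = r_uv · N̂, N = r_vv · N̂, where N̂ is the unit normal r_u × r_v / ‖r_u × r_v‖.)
L = 0;  M = -5*sqrt(29)/29;  N = 0

Compute the unit normal N̂(u, v) = (5*sin(v)/sqrt(u^2 + 25), -5*cos(v)/sqrt(u^2 + 25), u/sqrt(u^2 + 25)), and the second partials r_uu, r_uv, r_vv. Take dot products:
  L(u, v) = r_uu · N̂ = 0,
  M(u, v) = r_uv · N̂ = -5/sqrt(u^2 + 25),
  N(u, v) = r_vv · N̂ = 0.
Evaluating at (u, v) = (2, -pi/5):
  L = 0, M = -5*sqrt(29)/29, N = 0.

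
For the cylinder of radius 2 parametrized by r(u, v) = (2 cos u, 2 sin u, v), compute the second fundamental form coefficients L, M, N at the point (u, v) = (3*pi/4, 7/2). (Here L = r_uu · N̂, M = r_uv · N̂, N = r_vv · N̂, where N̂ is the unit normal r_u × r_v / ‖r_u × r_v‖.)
L = -2;  M = 0;  N = 0

Compute the unit normal N̂(u, v) = (cos(u), sin(u), 0), and the second partials r_uu, r_uv, r_vv. Take dot products:
  L(u, v) = r_uu · N̂ = -2,
  M(u, v) = r_uv · N̂ = 0,
  N(u, v) = r_vv · N̂ = 0.
Evaluating at (u, v) = (3*pi/4, 7/2):
  L = -2, M = 0, N = 0.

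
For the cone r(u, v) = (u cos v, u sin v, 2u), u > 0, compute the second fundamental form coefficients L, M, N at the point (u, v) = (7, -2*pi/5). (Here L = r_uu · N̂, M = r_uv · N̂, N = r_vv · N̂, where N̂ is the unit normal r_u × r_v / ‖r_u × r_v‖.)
L = 0;  M = 0;  N = 14*sqrt(5)/5

Compute the unit normal N̂(u, v) = (-2*sqrt(5)*u*cos(v)/(5*Abs(u)), -2*sqrt(5)*u*sin(v)/(5*Abs(u)), sqrt(5)*u/(5*Abs(u))), and the second partials r_uu, r_uv, r_vv. Take dot products:
  L(u, v) = r_uu · N̂ = 0,
  M(u, v) = r_uv · N̂ = 0,
  N(u, v) = r_vv · N̂ = 2*sqrt(5)*u^2/(5*Abs(u)).
Evaluating at (u, v) = (7, -2*pi/5):
  L = 0, M = 0, N = 14*sqrt(5)/5.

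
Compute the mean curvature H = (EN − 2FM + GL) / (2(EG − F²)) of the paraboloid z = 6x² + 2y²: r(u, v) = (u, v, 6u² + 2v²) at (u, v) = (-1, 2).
H = 680*sqrt(209)/43681

With E = 144*u^2 + 1, F = 48*u*v, G = 16*v^2 + 1, L = 12/sqrt(144*u^2 + 16*v^2 + 1), M = 0, N = 4/sqrt(144*u^2 + 16*v^2 + 1), assemble
  H = (EN − 2FM + GL) / (2(EG − F²)) = 8*(36*u^2 + 12*v^2 + 1)/(144*u^2 + 16*v^2 + 1)^(3/2).
At (u, v) = (-1, 2): H = 680*sqrt(209)/43681.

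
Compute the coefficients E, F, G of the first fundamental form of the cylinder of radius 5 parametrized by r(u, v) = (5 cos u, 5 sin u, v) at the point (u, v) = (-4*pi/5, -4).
E = 25;  F = 0;  G = 1

Partials: r_u = (-5*sin(u), 5*cos(u), 0), r_v = (0, 0, 1). As functions of (u, v):
  E = r_u · r_u = 25,
  F = r_u · r_v = 0,
  G = r_v · r_v = 1.
Evaluating at (u, v) = (-4*pi/5, -4): E = 25, F = 0, G = 1.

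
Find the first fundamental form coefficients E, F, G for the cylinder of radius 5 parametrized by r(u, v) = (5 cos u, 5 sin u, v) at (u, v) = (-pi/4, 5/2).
E = 25;  F = 0;  G = 1

Partials: r_u = (-5*sin(u), 5*cos(u), 0), r_v = (0, 0, 1). As functions of (u, v):
  E = r_u · r_u = 25,
  F = r_u · r_v = 0,
  G = r_v · r_v = 1.
Evaluating at (u, v) = (-pi/4, 5/2): E = 25, F = 0, G = 1.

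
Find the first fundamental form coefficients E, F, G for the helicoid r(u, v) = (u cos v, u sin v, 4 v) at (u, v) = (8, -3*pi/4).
E = 1;  F = 0;  G = 80

Partials: r_u = (cos(v), sin(v), 0), r_v = (-u*sin(v), u*cos(v), 4). As functions of (u, v):
  E = r_u · r_u = 1,
  F = r_u · r_v = 0,
  G = r_v · r_v = u^2 + 16.
Evaluating at (u, v) = (8, -3*pi/4): E = 1, F = 0, G = 80.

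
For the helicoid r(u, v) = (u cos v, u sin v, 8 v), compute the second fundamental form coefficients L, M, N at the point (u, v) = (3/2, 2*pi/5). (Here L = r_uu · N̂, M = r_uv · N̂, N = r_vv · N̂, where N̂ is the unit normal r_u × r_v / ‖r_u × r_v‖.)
L = 0;  M = -16*sqrt(265)/265;  N = 0

Compute the unit normal N̂(u, v) = (8*sin(v)/sqrt(u^2 + 64), -8*cos(v)/sqrt(u^2 + 64), u/sqrt(u^2 + 64)), and the second partials r_uu, r_uv, r_vv. Take dot products:
  L(u, v) = r_uu · N̂ = 0,
  M(u, v) = r_uv · N̂ = -8/sqrt(u^2 + 64),
  N(u, v) = r_vv · N̂ = 0.
Evaluating at (u, v) = (3/2, 2*pi/5):
  L = 0, M = -16*sqrt(265)/265, N = 0.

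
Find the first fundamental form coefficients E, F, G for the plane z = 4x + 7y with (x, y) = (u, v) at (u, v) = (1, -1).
E = 17;  F = 28;  G = 50

Partials: r_u = (1, 0, 4), r_v = (0, 1, 7). As functions of (u, v):
  E = r_u · r_u = 17,
  F = r_u · r_v = 28,
  G = r_v · r_v = 50.
Evaluating at (u, v) = (1, -1): E = 17, F = 28, G = 50.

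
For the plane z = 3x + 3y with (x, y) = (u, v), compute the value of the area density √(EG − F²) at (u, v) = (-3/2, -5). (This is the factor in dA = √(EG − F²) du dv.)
√(EG − F²)|_{(-3/2, -5)} = sqrt(19)

E = 10, F = 9, G = 10, so EG − F² = 19. Taking the positive square root: √(EG − F²) = sqrt(19). At (u, v) = (-3/2, -5): sqrt(19).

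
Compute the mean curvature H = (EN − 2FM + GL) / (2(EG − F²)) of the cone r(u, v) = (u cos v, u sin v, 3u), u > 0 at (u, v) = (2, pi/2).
H = 3*sqrt(10)/40

With E = 10, F = 0, G = u^2, L = 0, M = 0, N = 3*sqrt(10)*u^2/(10*Abs(u)), assemble
  H = (EN − 2FM + GL) / (2(EG − F²)) = 3*sqrt(10)/(20*Abs(u)).
At (u, v) = (2, pi/2): H = 3*sqrt(10)/40.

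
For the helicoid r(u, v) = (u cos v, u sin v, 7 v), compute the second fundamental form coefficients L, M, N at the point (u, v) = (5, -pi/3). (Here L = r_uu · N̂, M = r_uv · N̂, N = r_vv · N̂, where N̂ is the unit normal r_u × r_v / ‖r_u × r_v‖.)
L = 0;  M = -7*sqrt(74)/74;  N = 0

Compute the unit normal N̂(u, v) = (7*sin(v)/sqrt(u^2 + 49), -7*cos(v)/sqrt(u^2 + 49), u/sqrt(u^2 + 49)), and the second partials r_uu, r_uv, r_vv. Take dot products:
  L(u, v) = r_uu · N̂ = 0,
  M(u, v) = r_uv · N̂ = -7/sqrt(u^2 + 49),
  N(u, v) = r_vv · N̂ = 0.
Evaluating at (u, v) = (5, -pi/3):
  L = 0, M = -7*sqrt(74)/74, N = 0.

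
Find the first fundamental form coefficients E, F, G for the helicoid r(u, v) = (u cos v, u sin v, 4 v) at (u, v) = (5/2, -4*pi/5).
E = 1;  F = 0;  G = 89/4

Partials: r_u = (cos(v), sin(v), 0), r_v = (-u*sin(v), u*cos(v), 4). As functions of (u, v):
  E = r_u · r_u = 1,
  F = r_u · r_v = 0,
  G = r_v · r_v = u^2 + 16.
Evaluating at (u, v) = (5/2, -4*pi/5): E = 1, F = 0, G = 89/4.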